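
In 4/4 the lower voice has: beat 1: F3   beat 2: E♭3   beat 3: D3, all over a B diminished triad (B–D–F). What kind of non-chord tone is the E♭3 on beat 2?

The harmony at that moment is B diminished triad (B, D, F); E♭3 is not a chord tone.
It is approached by step down from F3 and left by step down to D3.
Step in, step out in the same direction — a passing tone.

Passing tone.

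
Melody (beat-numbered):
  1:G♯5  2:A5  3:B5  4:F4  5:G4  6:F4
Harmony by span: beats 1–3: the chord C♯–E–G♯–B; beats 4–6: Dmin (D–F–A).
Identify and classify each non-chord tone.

The harmony at that moment is C♯ minor seventh chord (C♯, E, G♯, B); A5 is not a chord tone.
It is approached by step up from G♯5 and left by step up to B5.
Step in, step out in the same direction — a passing tone.
The harmony at that moment is D minor triad (D, F, A); G4 is not a chord tone.
It is approached by step up from F4 and left by step down to F4.
Step away and step back to the same note — a neighbor tone (upper neighbor).

A5 (beat 2) — passing tone; G4 (beat 5) — neighbor tone.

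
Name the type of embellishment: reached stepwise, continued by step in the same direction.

Approach: by step. Departure: by step, continuing in the same direction.
Stepwise on both sides with no change of direction means the note fills in the space between two different chord tones — a passing tone. (Had it turned back to its starting note it would be a neighbor tone instead.)

Passing tone.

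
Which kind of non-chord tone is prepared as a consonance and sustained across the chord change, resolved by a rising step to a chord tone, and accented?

Retardation.

Approach: by preparation — the pitch is first a chord tone, then held (tied or repeated) while the harmony changes under it. Departure: up by step. Metric position: strong.
A prepared dissonance that resolves upward by step — a retardation. (The same figure resolving downward would be a suspension.)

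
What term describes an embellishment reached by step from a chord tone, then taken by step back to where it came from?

Neighbor tone.

Approach: by step. Departure: by step in the opposite direction, back to the starting pitch.
Stepwise on both sides but reversing to return to the same chord tone — a neighbor tone. (Had it continued onward in the same direction it would be a passing tone instead.)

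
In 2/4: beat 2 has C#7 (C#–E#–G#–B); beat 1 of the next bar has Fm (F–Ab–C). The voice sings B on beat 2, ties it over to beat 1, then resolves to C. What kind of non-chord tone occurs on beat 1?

Retardation.

The harmony at that moment is F minor triad (F, Ab, C); B is not a chord tone.
It is held over (the same pitch as the preceding B) and left by step up to C.
Held over from the previous chord and resolving up by step — a retardation.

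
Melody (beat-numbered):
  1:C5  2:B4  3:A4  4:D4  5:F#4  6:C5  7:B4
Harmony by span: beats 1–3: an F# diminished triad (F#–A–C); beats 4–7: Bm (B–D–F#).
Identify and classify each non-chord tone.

B4 (beat 2) — passing tone; C5 (beat 6) — appoggiatura.

The harmony at that moment is F# diminished triad (F#, A, C); B4 is not a chord tone.
It is approached by step down from C5 and left by step down to A4.
Step in, step out in the same direction — a passing tone.
The harmony at that moment is B minor triad (B, D, F#); C5 is not a chord tone.
It is approached by leap up from F#4 and left by step down to B4.
Leap in, step out — an appoggiatura.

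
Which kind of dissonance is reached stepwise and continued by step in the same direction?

Passing tone.

Approach: by step. Departure: by step, continuing in the same direction.
Stepwise on both sides with no change of direction means the note fills in the space between two different chord tones — a passing tone. (Had it turned back to its starting note it would be a neighbor tone instead.)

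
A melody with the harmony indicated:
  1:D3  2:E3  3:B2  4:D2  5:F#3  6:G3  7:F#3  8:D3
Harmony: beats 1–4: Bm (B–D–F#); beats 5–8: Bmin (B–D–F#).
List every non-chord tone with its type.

The harmony at that moment is B minor triad (B, D, F#); E3 is not a chord tone.
It is approached by step up from D3 and left by leap down to B2.
Step in, leap out — an escape tone.
The harmony at that moment is B minor triad (B, D, F#); G3 is not a chord tone.
It is approached by step up from F#3 and left by step down to F#3.
Step away and step back to the same note — a neighbor tone (upper neighbor).

E3 (beat 2) — escape tone; G3 (beat 6) — neighbor tone.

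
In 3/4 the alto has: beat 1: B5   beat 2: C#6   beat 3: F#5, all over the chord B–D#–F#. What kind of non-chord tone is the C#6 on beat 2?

The harmony at that moment is B major triad (B, D#, F#); C#6 is not a chord tone.
It is approached by step up from B5 and left by leap down to F#5.
Step in, leap out, on a weak beat — an escape tone.

Escape tone.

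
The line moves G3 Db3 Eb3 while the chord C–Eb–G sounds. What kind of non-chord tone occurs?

The harmony at that moment is C minor triad (C, Eb, G); Db3 is not a chord tone.
It is approached by leap down from G3 and left by step up to Eb3.
Leap in, step out — an appoggiatura.

Db3 is an appoggiatura.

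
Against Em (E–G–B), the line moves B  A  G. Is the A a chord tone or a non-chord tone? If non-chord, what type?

The harmony at that moment is E minor triad (E, G, B); A is not a chord tone.
It is approached by step down from B and left by step down to G.
Step in, step out in the same direction — a passing tone.

Non-chord tone — a passing tone.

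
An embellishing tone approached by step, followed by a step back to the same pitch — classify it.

Approach: by step. Departure: by step in the opposite direction, back to the starting pitch.
Stepwise on both sides but reversing to return to the same chord tone — a neighbor tone. (Had it continued onward in the same direction it would be a passing tone instead.)

Neighbor tone.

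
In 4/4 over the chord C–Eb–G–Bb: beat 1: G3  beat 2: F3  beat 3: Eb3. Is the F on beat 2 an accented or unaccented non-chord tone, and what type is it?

Unaccented passing tone.

The harmony at that moment is C minor seventh chord (C, Eb, G, Bb); F3 is not a chord tone.
It is approached by step down from G3 and left by step down to Eb3.
Step in, step out in the same direction — a passing tone.
It falls on a weak beat, so it is unaccented.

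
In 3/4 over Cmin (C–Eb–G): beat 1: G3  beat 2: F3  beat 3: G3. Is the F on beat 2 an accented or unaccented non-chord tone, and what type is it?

The harmony at that moment is C minor triad (C, Eb, G); F3 is not a chord tone.
It is approached by step down from G3 and left by step up to G3.
Step away and step back to the same note — a neighbor tone (lower neighbor).
It falls on a weak beat, so it is unaccented.

Unaccented neighbor tone.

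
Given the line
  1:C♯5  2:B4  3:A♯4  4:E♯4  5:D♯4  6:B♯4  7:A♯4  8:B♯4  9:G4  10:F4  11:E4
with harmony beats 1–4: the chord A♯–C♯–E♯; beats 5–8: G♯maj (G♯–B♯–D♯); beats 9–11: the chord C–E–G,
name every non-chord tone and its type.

B4 (beat 2) — passing tone; A♯4 (beat 7) — neighbor tone; F4 (beat 10) — passing tone.

The harmony at that moment is A♯ minor triad (A♯, C♯, E♯); B4 is not a chord tone.
It is approached by step down from C♯5 and left by step down to A♯4.
Step in, step out in the same direction — a passing tone.
The harmony at that moment is G♯ major triad (G♯, B♯, D♯); A♯4 is not a chord tone.
It is approached by step down from B♯4 and left by step up to B♯4.
Step away and step back to the same note — a neighbor tone (lower neighbor).
The harmony at that moment is C major triad (C, E, G); F4 is not a chord tone.
It is approached by step down from G4 and left by step down to E4.
Step in, step out in the same direction — a passing tone.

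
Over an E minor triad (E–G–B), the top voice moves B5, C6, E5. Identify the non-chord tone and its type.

The harmony at that moment is E minor triad (E, G, B); C6 is not a chord tone.
It is approached by step up from B5 and left by leap down to E5.
Step in, leap out — an escape tone.

C6 is an escape tone.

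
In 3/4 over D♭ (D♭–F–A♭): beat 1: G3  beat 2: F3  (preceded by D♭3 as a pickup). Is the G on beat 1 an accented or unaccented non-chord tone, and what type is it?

The harmony at that moment is D♭ major triad (D♭, F, A♭); G3 is not a chord tone.
It is approached by leap up from D♭3 and left by step down to F3.
Leap in, step out — an appoggiatura.
It falls on the downbeat, so it is accented.

Accented appoggiatura.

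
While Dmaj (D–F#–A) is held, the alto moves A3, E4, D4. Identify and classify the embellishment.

The harmony at that moment is D major triad (D, F#, A); E4 is not a chord tone.
It is approached by leap up from A3 and left by step down to D4.
Leap in, step out — an appoggiatura.

E4 is an appoggiatura.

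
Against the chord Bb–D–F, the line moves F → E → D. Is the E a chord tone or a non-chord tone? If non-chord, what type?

Non-chord tone — a passing tone.

The harmony at that moment is Bb major triad (Bb, D, F); E is not a chord tone.
It is approached by step down from F and left by step down to D.
Step in, step out in the same direction — a passing tone.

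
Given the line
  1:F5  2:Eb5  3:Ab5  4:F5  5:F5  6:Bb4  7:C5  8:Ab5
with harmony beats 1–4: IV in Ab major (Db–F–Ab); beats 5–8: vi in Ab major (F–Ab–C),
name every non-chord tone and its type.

Eb5 (beat 2) — escape tone; Bb4 (beat 6) — appoggiatura.

The harmony at that moment is Db major triad (Db, F, Ab); Eb5 is not a chord tone.
It is approached by step down from F5 and left by leap up to Ab5.
Step in, leap out — an escape tone.
The harmony at that moment is F minor triad (F, Ab, C); Bb4 is not a chord tone.
It is approached by leap down from F5 and left by step up to C5.
Leap in, step out — an appoggiatura.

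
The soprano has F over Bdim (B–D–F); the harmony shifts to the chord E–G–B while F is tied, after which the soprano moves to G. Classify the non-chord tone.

F is a retardation.

The harmony at that moment is E minor triad (E, G, B); F is not a chord tone.
It is held over (the same pitch as the preceding F) and left by step up to G.
Held over from the previous chord and resolving up by step — a retardation.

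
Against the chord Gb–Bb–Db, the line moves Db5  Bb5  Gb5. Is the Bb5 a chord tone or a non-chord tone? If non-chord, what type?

Gb major triad contains Gb, Bb, Db; Bb is the third, so it is a chord tone.

Chord tone (the third of Gb major triad).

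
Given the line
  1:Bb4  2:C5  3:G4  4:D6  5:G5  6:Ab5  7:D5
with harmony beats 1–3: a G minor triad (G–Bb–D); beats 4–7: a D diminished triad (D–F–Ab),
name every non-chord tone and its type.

The harmony at that moment is G minor triad (G, Bb, D); C5 is not a chord tone.
It is approached by step up from Bb4 and left by leap down to G4.
Step in, leap out — an escape tone.
The harmony at that moment is D diminished triad (D, F, Ab); G5 is not a chord tone.
It is approached by leap down from D6 and left by step up to Ab5.
Leap in, step out — an appoggiatura.

C5 (beat 2) — escape tone; G5 (beat 5) — appoggiatura.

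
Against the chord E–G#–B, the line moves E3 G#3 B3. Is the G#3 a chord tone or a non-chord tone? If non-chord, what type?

E major triad contains E, G#, B; G# is the third, so it is a chord tone.

Chord tone (the third of E major triad).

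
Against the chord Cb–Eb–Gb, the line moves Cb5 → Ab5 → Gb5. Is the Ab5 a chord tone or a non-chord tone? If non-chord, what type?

The harmony at that moment is Cb major triad (Cb, Eb, Gb); Ab5 is not a chord tone.
It is approached by leap up from Cb5 and left by step down to Gb5.
Leap in, step out — an appoggiatura.

Non-chord tone — an appoggiatura.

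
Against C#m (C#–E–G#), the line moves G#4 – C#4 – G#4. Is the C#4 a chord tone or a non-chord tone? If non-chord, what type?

Chord tone (the root of C# minor triad).

C# minor triad contains C#, E, G#; C# is the root, so it is a chord tone.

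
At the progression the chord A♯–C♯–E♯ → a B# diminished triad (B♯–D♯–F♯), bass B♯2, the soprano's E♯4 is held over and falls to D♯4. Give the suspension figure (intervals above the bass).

4–3 suspension.

At the second chord the bass is B♯2. The suspended E♯4 lies a fourth above the bass; after resolving down by step to D♯4, the interval above the bass becomes a third.
Suspension figures are named by those two intervals: 4–3.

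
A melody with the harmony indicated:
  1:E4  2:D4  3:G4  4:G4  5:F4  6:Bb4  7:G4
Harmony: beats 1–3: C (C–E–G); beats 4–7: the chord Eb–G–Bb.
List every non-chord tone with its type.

The harmony at that moment is C major triad (C, E, G); D4 is not a chord tone.
It is approached by step down from E4 and left by leap up to G4.
Step in, leap out — an escape tone.
The harmony at that moment is Eb major triad (Eb, G, Bb); F4 is not a chord tone.
It is approached by step down from G4 and left by leap up to Bb4.
Step in, leap out — an escape tone.

D4 (beat 2) — escape tone; F4 (beat 5) — escape tone.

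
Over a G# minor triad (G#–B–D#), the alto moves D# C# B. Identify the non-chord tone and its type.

C# is a passing tone.

The harmony at that moment is G# minor triad (G#, B, D#); C# is not a chord tone.
It is approached by step down from D# and left by step down to B.
Step in, step out in the same direction — a passing tone.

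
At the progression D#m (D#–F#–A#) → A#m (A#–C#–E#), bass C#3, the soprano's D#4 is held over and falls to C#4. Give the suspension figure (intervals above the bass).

At the second chord the bass is C#3. The suspended D#4 lies a ninth above the bass; after resolving down by step to C#4, the interval above the bass becomes an octave.
Suspension figures are named by those two intervals: 9–8.

9–8 suspension.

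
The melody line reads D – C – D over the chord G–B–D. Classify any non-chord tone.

C is a neighbor tone.

The harmony at that moment is G major triad (G, B, D); C is not a chord tone.
It is approached by step down from D and left by step up to D.
Step away and step back to the same note — a neighbor tone (lower neighbor).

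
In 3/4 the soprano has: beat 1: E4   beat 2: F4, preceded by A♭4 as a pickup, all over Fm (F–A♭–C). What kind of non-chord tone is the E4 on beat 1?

Appoggiatura.

The harmony at that moment is F minor triad (F, A♭, C); E4 is not a chord tone.
It is approached by leap down from A♭4 and left by step up to F4.
Leap in, step out, metrically accented — an appoggiatura.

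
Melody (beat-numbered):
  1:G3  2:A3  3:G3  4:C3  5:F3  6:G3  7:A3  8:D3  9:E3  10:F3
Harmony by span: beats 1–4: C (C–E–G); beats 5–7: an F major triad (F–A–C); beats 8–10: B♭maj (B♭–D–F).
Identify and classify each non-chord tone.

A3 (beat 2) — neighbor tone; G3 (beat 6) — passing tone; E3 (beat 9) — passing tone.

The harmony at that moment is C major triad (C, E, G); A3 is not a chord tone.
It is approached by step up from G3 and left by step down to G3.
Step away and step back to the same note — a neighbor tone (upper neighbor).
The harmony at that moment is F major triad (F, A, C); G3 is not a chord tone.
It is approached by step up from F3 and left by step up to A3.
Step in, step out in the same direction — a passing tone.
The harmony at that moment is B♭ major triad (B♭, D, F); E3 is not a chord tone.
It is approached by step up from D3 and left by step up to F3.
Step in, step out in the same direction — a passing tone.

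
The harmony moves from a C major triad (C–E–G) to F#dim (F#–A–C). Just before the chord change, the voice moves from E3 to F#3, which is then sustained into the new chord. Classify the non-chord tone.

The harmony at that moment is C major triad (C, E, G); F#3 is not a chord tone.
It is approached by step up from E3 and then sustained as the same pitch into the next harmony.
Arriving early and becoming a chord tone when the harmony changes — an anticipation.

F#3 is an anticipation.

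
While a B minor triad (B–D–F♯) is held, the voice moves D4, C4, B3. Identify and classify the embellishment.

C4 is a passing tone.

The harmony at that moment is B minor triad (B, D, F♯); C4 is not a chord tone.
It is approached by step down from D4 and left by step down to B3.
Step in, step out in the same direction — a passing tone.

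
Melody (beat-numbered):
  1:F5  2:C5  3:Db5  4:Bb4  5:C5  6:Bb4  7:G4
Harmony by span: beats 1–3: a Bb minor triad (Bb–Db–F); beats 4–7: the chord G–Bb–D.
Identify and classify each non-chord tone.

C5 (beat 2) — appoggiatura; C5 (beat 5) — neighbor tone.

The harmony at that moment is Bb minor triad (Bb, Db, F); C5 is not a chord tone.
It is approached by leap down from F5 and left by step up to Db5.
Leap in, step out — an appoggiatura.
The harmony at that moment is G minor triad (G, Bb, D); C5 is not a chord tone.
It is approached by step up from Bb4 and left by step down to Bb4.
Step away and step back to the same note — a neighbor tone (upper neighbor).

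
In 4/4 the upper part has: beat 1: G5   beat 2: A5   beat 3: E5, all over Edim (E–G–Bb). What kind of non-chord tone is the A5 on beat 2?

Escape tone.

The harmony at that moment is E diminished triad (E, G, Bb); A5 is not a chord tone.
It is approached by step up from G5 and left by leap down to E5.
Step in, leap out, on a weak beat — an escape tone.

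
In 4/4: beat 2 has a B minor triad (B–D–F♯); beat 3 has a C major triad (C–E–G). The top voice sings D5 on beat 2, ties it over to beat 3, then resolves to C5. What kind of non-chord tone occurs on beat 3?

The harmony at that moment is C major triad (C, E, G); D5 is not a chord tone.
It is held over (the same pitch as the preceding D5) and left by step down to C5.
Held over from the previous chord and resolving down by step — a suspension.

Suspension.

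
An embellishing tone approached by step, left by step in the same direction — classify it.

Approach: by step. Departure: by step, continuing in the same direction.
Stepwise on both sides with no change of direction means the note fills in the space between two different chord tones — a passing tone. (Had it turned back to its starting note it would be a neighbor tone instead.)

Passing tone.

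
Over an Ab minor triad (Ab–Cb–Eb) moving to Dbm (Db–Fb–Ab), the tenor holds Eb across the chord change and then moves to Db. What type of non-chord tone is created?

The harmony at that moment is Db minor triad (Db, Fb, Ab); Eb is not a chord tone.
It is held over (the same pitch as the preceding Eb) and left by step down to Db.
Held over from the previous chord and resolving down by step — a suspension.

Eb is a suspension.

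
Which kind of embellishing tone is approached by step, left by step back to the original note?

Neighbor tone.

Approach: by step. Departure: by step in the opposite direction, back to the starting pitch.
Stepwise on both sides but reversing to return to the same chord tone — a neighbor tone. (Had it continued onward in the same direction it would be a passing tone instead.)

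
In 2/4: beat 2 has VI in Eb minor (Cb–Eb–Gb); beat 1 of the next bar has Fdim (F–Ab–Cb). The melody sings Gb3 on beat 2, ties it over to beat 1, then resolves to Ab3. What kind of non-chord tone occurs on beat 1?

Retardation.

The harmony at that moment is F diminished triad (F, Ab, Cb); Gb3 is not a chord tone.
It is held over (the same pitch as the preceding Gb3) and left by step up to Ab3.
Held over from the previous chord and resolving up by step — a retardation.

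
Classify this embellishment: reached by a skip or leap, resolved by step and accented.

Appoggiatura.

Approach: by leap. Departure: by step. Metric position: strong.
Leap in, step out, in a metrically strong position — an appoggiatura. (It is the mirror image of the escape tone, which steps in and leaps out from a weak position.)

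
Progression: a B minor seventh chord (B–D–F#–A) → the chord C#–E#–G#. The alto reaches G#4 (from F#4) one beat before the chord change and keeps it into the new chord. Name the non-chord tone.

The harmony at that moment is B minor seventh chord (B, D, F#, A); G#4 is not a chord tone.
It is approached by step up from F#4 and then sustained as the same pitch into the next harmony.
Arriving early and becoming a chord tone when the harmony changes — an anticipation.

G#4 is an anticipation.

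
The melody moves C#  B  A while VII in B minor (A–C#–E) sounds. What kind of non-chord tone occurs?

B is a passing tone.

The harmony at that moment is A major triad (A, C#, E); B is not a chord tone.
It is approached by step down from C# and left by step down to A.
Step in, step out in the same direction — a passing tone.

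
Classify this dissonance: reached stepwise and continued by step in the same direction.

Passing tone.

Approach: by step. Departure: by step, continuing in the same direction.
Stepwise on both sides with no change of direction means the note fills in the space between two different chord tones — a passing tone. (Had it turned back to its starting note it would be a neighbor tone instead.)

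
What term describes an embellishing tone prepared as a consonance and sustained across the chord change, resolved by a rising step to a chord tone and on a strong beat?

Approach: by preparation — the pitch is first a chord tone, then held (tied or repeated) while the harmony changes under it. Departure: up by step. Metric position: strong.
A prepared dissonance that resolves upward by step — a retardation. (The same figure resolving downward would be a suspension.)

Retardation.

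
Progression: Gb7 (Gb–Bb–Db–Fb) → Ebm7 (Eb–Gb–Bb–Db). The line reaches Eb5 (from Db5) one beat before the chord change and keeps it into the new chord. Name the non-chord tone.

Eb5 is an anticipation.

The harmony at that moment is Gb dominant seventh chord (Gb, Bb, Db, Fb); Eb5 is not a chord tone.
It is approached by step up from Db5 and then sustained as the same pitch into the next harmony.
Arriving early and becoming a chord tone when the harmony changes — an anticipation.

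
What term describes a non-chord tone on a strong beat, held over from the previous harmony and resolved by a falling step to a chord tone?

Suspension.

Approach: by preparation — the pitch is first a chord tone, then held (tied or repeated) while the harmony changes under it. Departure: down by step. Metric position: strong.
A prepared dissonance that resolves downward by step — a suspension. (The same figure resolving upward would be a retardation.)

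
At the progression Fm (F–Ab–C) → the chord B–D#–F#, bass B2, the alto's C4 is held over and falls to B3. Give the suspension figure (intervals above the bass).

At the second chord the bass is B2. The suspended C4 lies a ninth above the bass; after resolving down by step to B3, the interval above the bass becomes an octave.
Suspension figures are named by those two intervals: 9–8.

9–8 suspension.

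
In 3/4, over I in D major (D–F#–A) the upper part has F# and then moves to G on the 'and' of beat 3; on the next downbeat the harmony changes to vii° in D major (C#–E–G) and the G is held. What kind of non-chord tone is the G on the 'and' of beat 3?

Anticipation.

The harmony at that moment is D major triad (D, F#, A); G is not a chord tone.
It is approached by step up from F# and then sustained as the same pitch into the next harmony.
Arriving early and becoming a chord tone when the harmony changes — an anticipation.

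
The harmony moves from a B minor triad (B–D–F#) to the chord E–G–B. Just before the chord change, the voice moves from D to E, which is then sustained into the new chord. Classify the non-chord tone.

E is an anticipation.

The harmony at that moment is B minor triad (B, D, F#); E is not a chord tone.
It is approached by step up from D and then sustained as the same pitch into the next harmony.
Arriving early and becoming a chord tone when the harmony changes — an anticipation.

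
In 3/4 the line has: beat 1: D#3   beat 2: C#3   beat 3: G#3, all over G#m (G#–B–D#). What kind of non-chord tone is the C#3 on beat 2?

Escape tone.

The harmony at that moment is G# minor triad (G#, B, D#); C#3 is not a chord tone.
It is approached by step down from D#3 and left by leap up to G#3.
Step in, leap out, on a weak beat — an escape tone.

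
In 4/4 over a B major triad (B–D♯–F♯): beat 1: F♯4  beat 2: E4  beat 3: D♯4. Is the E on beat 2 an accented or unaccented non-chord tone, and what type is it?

Unaccented passing tone.

The harmony at that moment is B major triad (B, D♯, F♯); E4 is not a chord tone.
It is approached by step down from F♯4 and left by step down to D♯4.
Step in, step out in the same direction — a passing tone.
It falls on a weak beat, so it is unaccented.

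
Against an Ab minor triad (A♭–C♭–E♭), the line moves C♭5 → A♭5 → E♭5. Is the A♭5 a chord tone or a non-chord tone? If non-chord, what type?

Ab minor triad contains A♭, C♭, E♭; A♭ is the root, so it is a chord tone.

Chord tone (the root of Ab minor triad).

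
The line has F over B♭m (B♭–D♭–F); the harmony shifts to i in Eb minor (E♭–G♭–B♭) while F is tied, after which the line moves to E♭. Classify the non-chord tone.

The harmony at that moment is E♭ minor triad (E♭, G♭, B♭); F is not a chord tone.
It is held over (the same pitch as the preceding F) and left by step down to E♭.
Held over from the previous chord and resolving down by step — a suspension.

F is a suspension.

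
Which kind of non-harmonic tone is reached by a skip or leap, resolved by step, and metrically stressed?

Appoggiatura.

Approach: by leap. Departure: by step. Metric position: strong.
Leap in, step out, in a metrically strong position — an appoggiatura. (It is the mirror image of the escape tone, which steps in and leaps out from a weak position.)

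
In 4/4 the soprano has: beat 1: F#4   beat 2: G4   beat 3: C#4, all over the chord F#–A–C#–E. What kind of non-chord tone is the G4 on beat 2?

The harmony at that moment is F# minor seventh chord (F#, A, C#, E); G4 is not a chord tone.
It is approached by step up from F#4 and left by leap down to C#4.
Step in, leap out, on a weak beat — an escape tone.

Escape tone.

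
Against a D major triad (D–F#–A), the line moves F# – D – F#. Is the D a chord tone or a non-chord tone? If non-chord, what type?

D major triad contains D, F#, A; D is the root, so it is a chord tone.

Chord tone (the root of D major triad).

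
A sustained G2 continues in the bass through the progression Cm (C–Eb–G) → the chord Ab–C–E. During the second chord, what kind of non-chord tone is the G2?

Pedal tone (pedal point).

The harmony at that moment is Ab augmented triad (Ab, C, E); G2 is not a chord tone.
It is held over (the same pitch as the preceding G2) and then sustained as the same pitch into the next harmony.
Sustained through a change of harmony — a pedal tone.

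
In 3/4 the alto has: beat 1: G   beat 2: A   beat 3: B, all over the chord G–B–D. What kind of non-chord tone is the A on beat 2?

Passing tone.

The harmony at that moment is G major triad (G, B, D); A is not a chord tone.
It is approached by step up from G and left by step up to B.
Step in, step out in the same direction — a passing tone.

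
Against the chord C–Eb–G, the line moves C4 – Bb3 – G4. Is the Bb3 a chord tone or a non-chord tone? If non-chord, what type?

Non-chord tone — an escape tone.

The harmony at that moment is C minor triad (C, Eb, G); Bb3 is not a chord tone.
It is approached by step down from C4 and left by leap up to G4.
Step in, leap out — an escape tone.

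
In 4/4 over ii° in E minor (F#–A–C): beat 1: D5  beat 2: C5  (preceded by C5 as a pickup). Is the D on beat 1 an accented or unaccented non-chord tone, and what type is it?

Accented neighbor tone.

The harmony at that moment is F# diminished triad (F#, A, C); D5 is not a chord tone.
It is approached by step up from C5 and left by step down to C5.
Step away and step back to the same note — a neighbor tone (upper neighbor).
It falls on the downbeat, so it is accented.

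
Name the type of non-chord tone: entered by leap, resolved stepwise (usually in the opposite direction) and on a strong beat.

Appoggiatura.

Approach: by leap. Departure: by step. Metric position: strong.
Leap in, step out, in a metrically strong position — an appoggiatura. (It is the mirror image of the escape tone, which steps in and leaps out from a weak position.)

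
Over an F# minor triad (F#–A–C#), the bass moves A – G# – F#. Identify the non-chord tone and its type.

The harmony at that moment is F# minor triad (F#, A, C#); G# is not a chord tone.
It is approached by step down from A and left by step down to F#.
Step in, step out in the same direction — a passing tone.

G# is a passing tone.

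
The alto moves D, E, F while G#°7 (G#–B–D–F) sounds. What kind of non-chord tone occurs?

E is a passing tone.

The harmony at that moment is G# diminished seventh chord (G#, B, D, F); E is not a chord tone.
It is approached by step up from D and left by step up to F.
Step in, step out in the same direction — a passing tone.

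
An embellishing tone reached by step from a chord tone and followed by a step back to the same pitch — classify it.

Neighbor tone.

Approach: by step. Departure: by step in the opposite direction, back to the starting pitch.
Stepwise on both sides but reversing to return to the same chord tone — a neighbor tone. (Had it continued onward in the same direction it would be a passing tone instead.)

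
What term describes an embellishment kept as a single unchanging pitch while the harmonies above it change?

Approach: none. Departure: none — a single pitch is sustained while the chords change around it, passing through harmonies that do not contain it.
No melodic motion at all; the dissonance is created entirely by the moving harmonies against the stationary note — a pedal tone (pedal point).

Pedal tone.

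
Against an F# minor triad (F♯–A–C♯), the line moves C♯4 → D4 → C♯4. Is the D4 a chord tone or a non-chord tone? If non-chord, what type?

The harmony at that moment is F♯ minor triad (F♯, A, C♯); D4 is not a chord tone.
It is approached by step up from C♯4 and left by step down to C♯4.
Step away and step back to the same note — a neighbor tone (upper neighbor).

Non-chord tone — a neighbor tone.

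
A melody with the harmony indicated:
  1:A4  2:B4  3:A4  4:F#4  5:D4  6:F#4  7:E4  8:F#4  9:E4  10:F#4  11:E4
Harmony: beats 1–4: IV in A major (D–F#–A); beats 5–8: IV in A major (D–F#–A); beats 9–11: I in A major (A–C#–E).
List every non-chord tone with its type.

The harmony at that moment is D major triad (D, F#, A); B4 is not a chord tone.
It is approached by step up from A4 and left by step down to A4.
Step away and step back to the same note — a neighbor tone (upper neighbor).
The harmony at that moment is D major triad (D, F#, A); E4 is not a chord tone.
It is approached by step down from F#4 and left by step up to F#4.
Step away and step back to the same note — a neighbor tone (lower neighbor).
The harmony at that moment is A major triad (A, C#, E); F#4 is not a chord tone.
It is approached by step up from E4 and left by step down to E4.
Step away and step back to the same note — a neighbor tone (upper neighbor).

B4 (beat 2) — neighbor tone; E4 (beat 7) — neighbor tone; F#4 (beat 10) — neighbor tone.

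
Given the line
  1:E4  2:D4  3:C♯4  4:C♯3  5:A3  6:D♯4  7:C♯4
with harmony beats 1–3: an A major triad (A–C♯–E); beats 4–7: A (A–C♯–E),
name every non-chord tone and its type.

The harmony at that moment is A major triad (A, C♯, E); D4 is not a chord tone.
It is approached by step down from E4 and left by step down to C♯4.
Step in, step out in the same direction — a passing tone.
The harmony at that moment is A major triad (A, C♯, E); D♯4 is not a chord tone.
It is approached by leap up from A3 and left by step down to C♯4.
Leap in, step out — an appoggiatura.

D4 (beat 2) — passing tone; D♯4 (beat 6) — appoggiatura.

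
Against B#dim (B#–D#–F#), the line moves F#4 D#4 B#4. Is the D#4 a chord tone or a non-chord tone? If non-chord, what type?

Chord tone (the third of B# diminished triad).

B# diminished triad contains B#, D#, F#; D# is the third, so it is a chord tone.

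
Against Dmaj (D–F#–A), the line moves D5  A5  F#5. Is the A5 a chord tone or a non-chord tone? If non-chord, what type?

D major triad contains D, F#, A; A is the fifth, so it is a chord tone.

Chord tone (the fifth of D major triad).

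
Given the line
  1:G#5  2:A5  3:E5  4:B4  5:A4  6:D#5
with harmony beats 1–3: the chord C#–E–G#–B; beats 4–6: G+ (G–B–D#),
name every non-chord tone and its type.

A5 (beat 2) — escape tone; A4 (beat 5) — escape tone.

The harmony at that moment is C# minor seventh chord (C#, E, G#, B); A5 is not a chord tone.
It is approached by step up from G#5 and left by leap down to E5.
Step in, leap out — an escape tone.
The harmony at that moment is G augmented triad (G, B, D#); A4 is not a chord tone.
It is approached by step down from B4 and left by leap up to D#5.
Step in, leap out — an escape tone.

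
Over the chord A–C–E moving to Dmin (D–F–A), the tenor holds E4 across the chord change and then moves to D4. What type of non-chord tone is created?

The harmony at that moment is D minor triad (D, F, A); E4 is not a chord tone.
It is held over (the same pitch as the preceding E4) and left by step down to D4.
Held over from the previous chord and resolving down by step — a suspension.

E4 is a suspension.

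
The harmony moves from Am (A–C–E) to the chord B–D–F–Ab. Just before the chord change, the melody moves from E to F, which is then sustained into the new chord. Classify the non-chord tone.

F is an anticipation.

The harmony at that moment is A minor triad (A, C, E); F is not a chord tone.
It is approached by step up from E and then sustained as the same pitch into the next harmony.
Arriving early and becoming a chord tone when the harmony changes — an anticipation.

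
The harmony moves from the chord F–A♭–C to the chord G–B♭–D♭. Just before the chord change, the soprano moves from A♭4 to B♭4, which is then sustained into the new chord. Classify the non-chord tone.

The harmony at that moment is F minor triad (F, A♭, C); B♭4 is not a chord tone.
It is approached by step up from A♭4 and then sustained as the same pitch into the next harmony.
Arriving early and becoming a chord tone when the harmony changes — an anticipation.

B♭4 is an anticipation.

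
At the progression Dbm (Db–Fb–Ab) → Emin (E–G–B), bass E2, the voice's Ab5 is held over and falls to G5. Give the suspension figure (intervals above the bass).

4–3 suspension.

At the second chord the bass is E2. The suspended Ab5 lies a fourth above the bass; after resolving down by step to G5, the interval above the bass becomes a third.
Suspension figures are named by those two intervals: 4–3.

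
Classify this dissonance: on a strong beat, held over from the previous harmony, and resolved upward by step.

Approach: by preparation — the pitch is first a chord tone, then held (tied or repeated) while the harmony changes under it. Departure: up by step. Metric position: strong.
A prepared dissonance that resolves upward by step — a retardation. (The same figure resolving downward would be a suspension.)

Retardation.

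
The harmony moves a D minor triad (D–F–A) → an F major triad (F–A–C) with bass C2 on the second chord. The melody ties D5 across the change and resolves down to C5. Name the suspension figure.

9–8 suspension.

At the second chord the bass is C2. The suspended D5 lies a ninth above the bass; after resolving down by step to C5, the interval above the bass becomes an octave.
Suspension figures are named by those two intervals: 9–8.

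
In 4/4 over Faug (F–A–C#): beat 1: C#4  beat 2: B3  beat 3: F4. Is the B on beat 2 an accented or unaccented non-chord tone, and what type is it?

The harmony at that moment is F augmented triad (F, A, C#); B3 is not a chord tone.
It is approached by step down from C#4 and left by leap up to F4.
Step in, leap out — an escape tone.
It falls on a weak beat, so it is unaccented.

Unaccented escape tone.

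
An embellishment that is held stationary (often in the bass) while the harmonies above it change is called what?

Pedal tone.

Approach: none. Departure: none — a single pitch is sustained while the chords change around it, passing through harmonies that do not contain it.
No melodic motion at all; the dissonance is created entirely by the moving harmonies against the stationary note — a pedal tone (pedal point).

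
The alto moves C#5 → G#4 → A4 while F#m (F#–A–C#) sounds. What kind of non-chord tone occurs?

The harmony at that moment is F# minor triad (F#, A, C#); G#4 is not a chord tone.
It is approached by leap down from C#5 and left by step up to A4.
Leap in, step out — an appoggiatura.

G#4 is an appoggiatura.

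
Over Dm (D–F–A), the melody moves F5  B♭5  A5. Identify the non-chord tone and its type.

B♭5 is an appoggiatura.

The harmony at that moment is D minor triad (D, F, A); B♭5 is not a chord tone.
It is approached by leap up from F5 and left by step down to A5.
Leap in, step out — an appoggiatura.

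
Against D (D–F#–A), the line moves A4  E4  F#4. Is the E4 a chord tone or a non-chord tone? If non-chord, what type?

Non-chord tone — an appoggiatura.

The harmony at that moment is D major triad (D, F#, A); E4 is not a chord tone.
It is approached by leap down from A4 and left by step up to F#4.
Leap in, step out — an appoggiatura.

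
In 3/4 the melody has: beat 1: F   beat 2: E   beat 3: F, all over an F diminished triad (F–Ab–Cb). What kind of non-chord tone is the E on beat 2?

Lower neighbor tone.

The harmony at that moment is F diminished triad (F, Ab, Cb); E is not a chord tone.
It is approached by step down from F and left by step up to F.
Step away and step back to the same note — a neighbor tone (lower neighbor).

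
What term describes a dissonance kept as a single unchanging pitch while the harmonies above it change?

Pedal tone.

Approach: none. Departure: none — a single pitch is sustained while the chords change around it, passing through harmonies that do not contain it.
No melodic motion at all; the dissonance is created entirely by the moving harmonies against the stationary note — a pedal tone (pedal point).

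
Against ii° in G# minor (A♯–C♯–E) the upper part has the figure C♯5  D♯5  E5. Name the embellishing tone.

D♯5 is a passing tone.

The harmony at that moment is A♯ diminished triad (A♯, C♯, E); D♯5 is not a chord tone.
It is approached by step up from C♯5 and left by step up to E5.
Step in, step out in the same direction — a passing tone.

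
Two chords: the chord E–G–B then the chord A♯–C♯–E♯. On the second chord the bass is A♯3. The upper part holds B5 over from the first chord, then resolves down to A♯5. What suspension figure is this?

9–8 suspension.

At the second chord the bass is A♯3. The suspended B5 lies a ninth above the bass; after resolving down by step to A♯5, the interval above the bass becomes an octave.
Suspension figures are named by those two intervals: 9–8.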